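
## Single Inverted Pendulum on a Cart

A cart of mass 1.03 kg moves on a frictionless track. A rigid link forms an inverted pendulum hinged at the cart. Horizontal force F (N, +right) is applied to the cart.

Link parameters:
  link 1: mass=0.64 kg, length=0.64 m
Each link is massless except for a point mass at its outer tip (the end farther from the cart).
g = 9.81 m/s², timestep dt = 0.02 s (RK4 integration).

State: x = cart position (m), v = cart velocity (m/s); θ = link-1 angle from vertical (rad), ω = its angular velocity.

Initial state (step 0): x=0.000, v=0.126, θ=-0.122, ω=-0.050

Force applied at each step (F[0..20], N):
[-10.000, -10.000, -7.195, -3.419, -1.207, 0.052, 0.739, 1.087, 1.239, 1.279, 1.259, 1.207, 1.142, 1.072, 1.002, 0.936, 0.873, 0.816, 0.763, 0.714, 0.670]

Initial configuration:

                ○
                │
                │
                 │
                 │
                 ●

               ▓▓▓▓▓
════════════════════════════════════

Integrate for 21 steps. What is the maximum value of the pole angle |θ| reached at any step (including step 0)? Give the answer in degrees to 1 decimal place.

apply F[0]=-10.000 → step 1: x=0.001, v=-0.052, θ=-0.121, ω=0.189
apply F[1]=-10.000 → step 2: x=-0.002, v=-0.230, θ=-0.114, ω=0.430
apply F[2]=-7.195 → step 3: x=-0.008, v=-0.356, θ=-0.104, ω=0.591
apply F[3]=-3.419 → step 4: x=-0.016, v=-0.411, θ=-0.092, ω=0.646
apply F[4]=-1.207 → step 5: x=-0.024, v=-0.424, θ=-0.079, ω=0.640
apply F[5]=+0.052 → step 6: x=-0.032, v=-0.414, θ=-0.067, ω=0.603
apply F[6]=+0.739 → step 7: x=-0.040, v=-0.393, θ=-0.055, ω=0.551
apply F[7]=+1.087 → step 8: x=-0.048, v=-0.366, θ=-0.045, ω=0.494
apply F[8]=+1.239 → step 9: x=-0.055, v=-0.337, θ=-0.035, ω=0.436
apply F[9]=+1.279 → step 10: x=-0.061, v=-0.308, θ=-0.027, ω=0.382
apply F[10]=+1.259 → step 11: x=-0.067, v=-0.281, θ=-0.020, ω=0.332
apply F[11]=+1.207 → step 12: x=-0.073, v=-0.256, θ=-0.014, ω=0.288
apply F[12]=+1.142 → step 13: x=-0.078, v=-0.232, θ=-0.008, ω=0.247
apply F[13]=+1.072 → step 14: x=-0.082, v=-0.211, θ=-0.004, ω=0.212
apply F[14]=+1.002 → step 15: x=-0.086, v=-0.191, θ=0.000, ω=0.180
apply F[15]=+0.936 → step 16: x=-0.090, v=-0.173, θ=0.003, ω=0.153
apply F[16]=+0.873 → step 17: x=-0.093, v=-0.157, θ=0.006, ω=0.129
apply F[17]=+0.816 → step 18: x=-0.096, v=-0.142, θ=0.009, ω=0.108
apply F[18]=+0.763 → step 19: x=-0.099, v=-0.128, θ=0.011, ω=0.089
apply F[19]=+0.714 → step 20: x=-0.101, v=-0.115, θ=0.012, ω=0.073
apply F[20]=+0.670 → step 21: x=-0.103, v=-0.104, θ=0.013, ω=0.059
Max |angle| over trajectory = 0.122 rad = 7.0°.

Answer: 7.0°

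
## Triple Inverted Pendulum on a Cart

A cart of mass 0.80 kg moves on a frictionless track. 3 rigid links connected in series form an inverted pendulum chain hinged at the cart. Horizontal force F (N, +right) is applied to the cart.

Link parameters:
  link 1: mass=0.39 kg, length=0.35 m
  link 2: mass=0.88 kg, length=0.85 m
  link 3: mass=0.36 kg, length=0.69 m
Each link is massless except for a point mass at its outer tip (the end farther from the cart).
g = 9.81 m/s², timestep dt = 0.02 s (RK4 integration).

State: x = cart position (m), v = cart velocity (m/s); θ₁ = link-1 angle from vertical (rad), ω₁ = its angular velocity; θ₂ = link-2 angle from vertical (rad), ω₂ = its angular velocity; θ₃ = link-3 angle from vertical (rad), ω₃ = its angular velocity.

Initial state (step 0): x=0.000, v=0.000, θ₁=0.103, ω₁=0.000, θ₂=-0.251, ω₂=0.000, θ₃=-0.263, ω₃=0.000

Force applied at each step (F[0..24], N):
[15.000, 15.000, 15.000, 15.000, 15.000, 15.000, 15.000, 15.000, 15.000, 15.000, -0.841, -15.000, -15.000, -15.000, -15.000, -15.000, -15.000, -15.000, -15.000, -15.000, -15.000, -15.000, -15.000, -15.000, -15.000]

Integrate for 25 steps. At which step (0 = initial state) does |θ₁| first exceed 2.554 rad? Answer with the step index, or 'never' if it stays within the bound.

Answer: 23

Derivation:
apply F[0]=+15.000 → step 1: x=0.003, v=0.341, θ₁=0.099, ω₁=-0.423, θ₂=-0.254, ω₂=-0.281, θ₃=-0.263, ω₃=-0.004
apply F[1]=+15.000 → step 2: x=0.014, v=0.685, θ₁=0.086, ω₁=-0.879, θ₂=-0.262, ω₂=-0.554, θ₃=-0.263, ω₃=-0.005
apply F[2]=+15.000 → step 3: x=0.031, v=1.037, θ₁=0.063, ω₁=-1.406, θ₂=-0.276, ω₂=-0.807, θ₃=-0.263, ω₃=-0.004
apply F[3]=+15.000 → step 4: x=0.055, v=1.399, θ₁=0.029, ω₁=-2.042, θ₂=-0.294, ω₂=-1.026, θ₃=-0.263, ω₃=0.002
apply F[4]=+15.000 → step 5: x=0.087, v=1.772, θ₁=-0.020, ω₁=-2.830, θ₂=-0.317, ω₂=-1.192, θ₃=-0.263, ω₃=0.010
apply F[5]=+15.000 → step 6: x=0.126, v=2.153, θ₁=-0.086, ω₁=-3.806, θ₂=-0.341, ω₂=-1.282, θ₃=-0.263, ω₃=0.017
apply F[6]=+15.000 → step 7: x=0.173, v=2.525, θ₁=-0.173, ω₁=-4.954, θ₂=-0.367, ω₂=-1.275, θ₃=-0.263, ω₃=0.014
apply F[7]=+15.000 → step 8: x=0.227, v=2.848, θ₁=-0.284, ω₁=-6.130, θ₂=-0.392, ω₂=-1.191, θ₃=-0.262, ω₃=-0.013
apply F[8]=+15.000 → step 9: x=0.286, v=3.074, θ₁=-0.416, ω₁=-7.030, θ₂=-0.415, ω₂=-1.123, θ₃=-0.263, ω₃=-0.076
apply F[9]=+15.000 → step 10: x=0.349, v=3.196, θ₁=-0.562, ω₁=-7.449, θ₂=-0.438, ω₂=-1.184, θ₃=-0.266, ω₃=-0.164
apply F[10]=-0.841 → step 11: x=0.411, v=3.028, θ₁=-0.708, ω₁=-7.188, θ₂=-0.462, ω₂=-1.283, θ₃=-0.269, ω₃=-0.210
apply F[11]=-15.000 → step 12: x=0.468, v=2.676, θ₁=-0.848, ω₁=-6.891, θ₂=-0.488, ω₂=-1.259, θ₃=-0.274, ω₃=-0.207
apply F[12]=-15.000 → step 13: x=0.518, v=2.342, θ₁=-0.985, ω₁=-6.817, θ₂=-0.512, ω₂=-1.210, θ₃=-0.278, ω₃=-0.199
apply F[13]=-15.000 → step 14: x=0.562, v=2.009, θ₁=-1.122, ω₁=-6.899, θ₂=-0.536, ω₂=-1.154, θ₃=-0.282, ω₃=-0.192
apply F[14]=-15.000 → step 15: x=0.599, v=1.665, θ₁=-1.262, ω₁=-7.101, θ₂=-0.559, ω₂=-1.105, θ₃=-0.285, ω₃=-0.188
apply F[15]=-15.000 → step 16: x=0.628, v=1.305, θ₁=-1.407, ω₁=-7.407, θ₂=-0.580, ω₂=-1.081, θ₃=-0.289, ω₃=-0.188
apply F[16]=-15.000 → step 17: x=0.651, v=0.920, θ₁=-1.559, ω₁=-7.814, θ₂=-0.602, ω₂=-1.098, θ₃=-0.293, ω₃=-0.192
apply F[17]=-15.000 → step 18: x=0.665, v=0.506, θ₁=-1.720, ω₁=-8.338, θ₂=-0.625, ω₂=-1.178, θ₃=-0.297, ω₃=-0.202
apply F[18]=-15.000 → step 19: x=0.671, v=0.056, θ₁=-1.893, ω₁=-9.009, θ₂=-0.650, ω₂=-1.347, θ₃=-0.301, ω₃=-0.216
apply F[19]=-15.000 → step 20: x=0.667, v=-0.439, θ₁=-2.082, ω₁=-9.879, θ₂=-0.680, ω₂=-1.650, θ₃=-0.305, ω₃=-0.233
apply F[20]=-15.000 → step 21: x=0.653, v=-0.986, θ₁=-2.290, ω₁=-11.036, θ₂=-0.717, ω₂=-2.156, θ₃=-0.310, ω₃=-0.251
apply F[21]=-15.000 → step 22: x=0.627, v=-1.591, θ₁=-2.526, ω₁=-12.610, θ₂=-0.768, ω₂=-2.987, θ₃=-0.315, ω₃=-0.258
apply F[22]=-15.000 → step 23: x=0.589, v=-2.232, θ₁=-2.799, ω₁=-14.741, θ₂=-0.840, ω₂=-4.350, θ₃=-0.320, ω₃=-0.229
apply F[23]=-15.000 → step 24: x=0.538, v=-2.780, θ₁=-3.119, ω₁=-17.287, θ₂=-0.947, ω₂=-6.498, θ₃=-0.324, ω₃=-0.101
apply F[24]=-15.000 → step 25: x=0.481, v=-2.923, θ₁=-3.485, ω₁=-18.986, θ₂=-1.104, ω₂=-9.177, θ₃=-0.323, ω₃=0.160
|θ₁| = 2.799 > 2.554 first at step 23.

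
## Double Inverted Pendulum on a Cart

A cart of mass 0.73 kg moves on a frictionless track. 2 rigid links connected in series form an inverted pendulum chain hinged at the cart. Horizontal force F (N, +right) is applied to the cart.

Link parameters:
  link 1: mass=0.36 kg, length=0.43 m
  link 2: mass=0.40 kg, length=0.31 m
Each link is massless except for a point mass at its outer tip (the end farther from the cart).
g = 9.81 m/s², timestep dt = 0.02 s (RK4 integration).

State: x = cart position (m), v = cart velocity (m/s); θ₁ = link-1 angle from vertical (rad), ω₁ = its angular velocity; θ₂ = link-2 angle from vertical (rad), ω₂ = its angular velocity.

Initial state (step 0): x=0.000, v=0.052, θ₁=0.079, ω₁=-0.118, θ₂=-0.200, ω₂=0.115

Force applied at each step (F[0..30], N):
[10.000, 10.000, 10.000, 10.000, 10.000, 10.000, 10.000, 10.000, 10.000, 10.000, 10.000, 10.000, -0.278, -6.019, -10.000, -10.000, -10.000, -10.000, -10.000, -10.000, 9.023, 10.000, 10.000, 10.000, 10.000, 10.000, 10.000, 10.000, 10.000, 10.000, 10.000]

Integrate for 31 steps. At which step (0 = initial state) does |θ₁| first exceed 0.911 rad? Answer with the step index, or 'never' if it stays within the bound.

apply F[0]=+10.000 → step 1: x=0.004, v=0.310, θ₁=0.072, ω₁=-0.548, θ₂=-0.201, ω₂=-0.253
apply F[1]=+10.000 → step 2: x=0.012, v=0.571, θ₁=0.057, ω₁=-0.996, θ₂=-0.210, ω₂=-0.602
apply F[2]=+10.000 → step 3: x=0.026, v=0.837, θ₁=0.032, ω₁=-1.477, θ₂=-0.225, ω₂=-0.919
apply F[3]=+10.000 → step 4: x=0.046, v=1.108, θ₁=-0.002, ω₁=-2.003, θ₂=-0.246, ω₂=-1.190
apply F[4]=+10.000 → step 5: x=0.071, v=1.385, θ₁=-0.048, ω₁=-2.585, θ₂=-0.272, ω₂=-1.397
apply F[5]=+10.000 → step 6: x=0.101, v=1.666, θ₁=-0.106, ω₁=-3.226, θ₂=-0.302, ω₂=-1.527
apply F[6]=+10.000 → step 7: x=0.137, v=1.945, θ₁=-0.178, ω₁=-3.919, θ₂=-0.333, ω₂=-1.571
apply F[7]=+10.000 → step 8: x=0.179, v=2.211, θ₁=-0.263, ω₁=-4.635, θ₂=-0.364, ω₂=-1.546
apply F[8]=+10.000 → step 9: x=0.226, v=2.450, θ₁=-0.363, ω₁=-5.322, θ₂=-0.395, ω₂=-1.499
apply F[9]=+10.000 → step 10: x=0.277, v=2.647, θ₁=-0.475, ω₁=-5.921, θ₂=-0.425, ω₂=-1.513
apply F[10]=+10.000 → step 11: x=0.331, v=2.794, θ₁=-0.599, ω₁=-6.387, θ₂=-0.456, ω₂=-1.672
apply F[11]=+10.000 → step 12: x=0.388, v=2.892, θ₁=-0.730, ω₁=-6.710, θ₂=-0.493, ω₂=-2.026
apply F[12]=-0.278 → step 13: x=0.445, v=2.765, θ₁=-0.864, ω₁=-6.709, θ₂=-0.536, ω₂=-2.331
apply F[13]=-6.019 → step 14: x=0.498, v=2.530, θ₁=-0.998, ω₁=-6.660, θ₂=-0.585, ω₂=-2.537
apply F[14]=-10.000 → step 15: x=0.545, v=2.226, θ₁=-1.131, ω₁=-6.661, θ₂=-0.636, ω₂=-2.635
apply F[15]=-10.000 → step 16: x=0.587, v=1.917, θ₁=-1.265, ω₁=-6.754, θ₂=-0.690, ω₂=-2.762
apply F[16]=-10.000 → step 17: x=0.622, v=1.595, θ₁=-1.401, ω₁=-6.928, θ₂=-0.747, ω₂=-2.947
apply F[17]=-10.000 → step 18: x=0.650, v=1.255, θ₁=-1.542, ω₁=-7.177, θ₂=-0.809, ω₂=-3.226
apply F[18]=-10.000 → step 19: x=0.672, v=0.891, θ₁=-1.689, ω₁=-7.496, θ₂=-0.877, ω₂=-3.641
apply F[19]=-10.000 → step 20: x=0.686, v=0.496, θ₁=-1.843, ω₁=-7.882, θ₂=-0.956, ω₂=-4.246
apply F[20]=+9.023 → step 21: x=0.695, v=0.414, θ₁=-2.000, ω₁=-7.794, θ₂=-1.059, ω₂=-6.068
apply F[21]=+10.000 → step 22: x=0.703, v=0.352, θ₁=-2.153, ω₁=-7.499, θ₂=-1.200, ω₂=-8.117
apply F[22]=+10.000 → step 23: x=0.709, v=0.296, θ₁=-2.298, ω₁=-6.926, θ₂=-1.384, ω₂=-10.318
apply F[23]=+10.000 → step 24: x=0.714, v=0.240, θ₁=-2.428, ω₁=-5.999, θ₂=-1.614, ω₂=-12.664
apply F[24]=+10.000 → step 25: x=0.719, v=0.162, θ₁=-2.535, ω₁=-4.733, θ₂=-1.892, ω₂=-15.183
apply F[25]=+10.000 → step 26: x=0.720, v=0.004, θ₁=-2.616, ω₁=-3.408, θ₂=-2.222, ω₂=-17.804
apply F[26]=+10.000 → step 27: x=0.718, v=-0.293, θ₁=-2.677, ω₁=-2.948, θ₂=-2.599, ω₂=-19.608
apply F[27]=+10.000 → step 28: x=0.709, v=-0.610, θ₁=-2.747, ω₁=-4.335, θ₂=-2.988, ω₂=-18.832
apply F[28]=+10.000 → step 29: x=0.695, v=-0.745, θ₁=-2.857, ω₁=-6.606, θ₂=-3.339, ω₂=-16.007
apply F[29]=+10.000 → step 30: x=0.680, v=-0.685, θ₁=-3.009, ω₁=-8.501, θ₂=-3.624, ω₂=-12.521
apply F[30]=+10.000 → step 31: x=0.668, v=-0.452, θ₁=-3.191, ω₁=-9.587, θ₂=-3.839, ω₂=-8.960
|θ₁| = 0.998 > 0.911 first at step 14.

Answer: 14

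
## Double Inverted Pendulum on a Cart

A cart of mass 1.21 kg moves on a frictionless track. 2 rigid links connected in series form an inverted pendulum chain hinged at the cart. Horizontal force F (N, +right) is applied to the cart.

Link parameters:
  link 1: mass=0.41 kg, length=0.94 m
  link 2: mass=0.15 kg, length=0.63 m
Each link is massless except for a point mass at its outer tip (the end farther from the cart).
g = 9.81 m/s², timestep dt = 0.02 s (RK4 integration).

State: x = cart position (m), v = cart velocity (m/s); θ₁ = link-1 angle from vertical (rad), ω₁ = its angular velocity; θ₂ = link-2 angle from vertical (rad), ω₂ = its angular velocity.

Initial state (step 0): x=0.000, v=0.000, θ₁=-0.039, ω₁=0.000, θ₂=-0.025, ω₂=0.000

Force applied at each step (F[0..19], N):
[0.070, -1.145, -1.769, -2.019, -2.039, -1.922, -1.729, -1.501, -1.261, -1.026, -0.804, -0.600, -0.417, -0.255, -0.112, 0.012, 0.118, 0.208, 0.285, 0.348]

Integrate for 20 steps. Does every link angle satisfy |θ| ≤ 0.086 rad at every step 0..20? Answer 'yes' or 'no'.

apply F[0]=+0.070 → step 1: x=0.000, v=0.005, θ₁=-0.039, ω₁=-0.014, θ₂=-0.025, ω₂=0.006
apply F[1]=-1.145 → step 2: x=-0.000, v=-0.011, θ₁=-0.039, ω₁=-0.007, θ₂=-0.025, ω₂=0.012
apply F[2]=-1.769 → step 3: x=-0.000, v=-0.036, θ₁=-0.039, ω₁=0.011, θ₂=-0.024, ω₂=0.018
apply F[3]=-2.019 → step 4: x=-0.002, v=-0.066, θ₁=-0.039, ω₁=0.033, θ₂=-0.024, ω₂=0.025
apply F[4]=-2.039 → step 5: x=-0.003, v=-0.096, θ₁=-0.038, ω₁=0.056, θ₂=-0.023, ω₂=0.031
apply F[5]=-1.922 → step 6: x=-0.005, v=-0.125, θ₁=-0.037, ω₁=0.077, θ₂=-0.023, ω₂=0.037
apply F[6]=-1.729 → step 7: x=-0.008, v=-0.150, θ₁=-0.035, ω₁=0.096, θ₂=-0.022, ω₂=0.043
apply F[7]=-1.501 → step 8: x=-0.011, v=-0.172, θ₁=-0.033, ω₁=0.111, θ₂=-0.021, ω₂=0.048
apply F[8]=-1.261 → step 9: x=-0.015, v=-0.190, θ₁=-0.031, ω₁=0.122, θ₂=-0.020, ω₂=0.053
apply F[9]=-1.026 → step 10: x=-0.019, v=-0.204, θ₁=-0.028, ω₁=0.131, θ₂=-0.019, ω₂=0.057
apply F[10]=-0.804 → step 11: x=-0.023, v=-0.215, θ₁=-0.025, ω₁=0.136, θ₂=-0.018, ω₂=0.061
apply F[11]=-0.600 → step 12: x=-0.027, v=-0.223, θ₁=-0.023, ω₁=0.139, θ₂=-0.017, ω₂=0.063
apply F[12]=-0.417 → step 13: x=-0.032, v=-0.228, θ₁=-0.020, ω₁=0.139, θ₂=-0.015, ω₂=0.066
apply F[13]=-0.255 → step 14: x=-0.036, v=-0.230, θ₁=-0.017, ω₁=0.138, θ₂=-0.014, ω₂=0.067
apply F[14]=-0.112 → step 15: x=-0.041, v=-0.231, θ₁=-0.014, ω₁=0.135, θ₂=-0.013, ω₂=0.068
apply F[15]=+0.012 → step 16: x=-0.046, v=-0.229, θ₁=-0.012, ω₁=0.131, θ₂=-0.011, ω₂=0.069
apply F[16]=+0.118 → step 17: x=-0.050, v=-0.226, θ₁=-0.009, ω₁=0.125, θ₂=-0.010, ω₂=0.069
apply F[17]=+0.208 → step 18: x=-0.055, v=-0.222, θ₁=-0.007, ω₁=0.119, θ₂=-0.008, ω₂=0.068
apply F[18]=+0.285 → step 19: x=-0.059, v=-0.217, θ₁=-0.004, ω₁=0.113, θ₂=-0.007, ω₂=0.067
apply F[19]=+0.348 → step 20: x=-0.063, v=-0.211, θ₁=-0.002, ω₁=0.106, θ₂=-0.006, ω₂=0.066
Max |angle| over trajectory = 0.039 rad; bound = 0.086 → within bound.

Answer: yes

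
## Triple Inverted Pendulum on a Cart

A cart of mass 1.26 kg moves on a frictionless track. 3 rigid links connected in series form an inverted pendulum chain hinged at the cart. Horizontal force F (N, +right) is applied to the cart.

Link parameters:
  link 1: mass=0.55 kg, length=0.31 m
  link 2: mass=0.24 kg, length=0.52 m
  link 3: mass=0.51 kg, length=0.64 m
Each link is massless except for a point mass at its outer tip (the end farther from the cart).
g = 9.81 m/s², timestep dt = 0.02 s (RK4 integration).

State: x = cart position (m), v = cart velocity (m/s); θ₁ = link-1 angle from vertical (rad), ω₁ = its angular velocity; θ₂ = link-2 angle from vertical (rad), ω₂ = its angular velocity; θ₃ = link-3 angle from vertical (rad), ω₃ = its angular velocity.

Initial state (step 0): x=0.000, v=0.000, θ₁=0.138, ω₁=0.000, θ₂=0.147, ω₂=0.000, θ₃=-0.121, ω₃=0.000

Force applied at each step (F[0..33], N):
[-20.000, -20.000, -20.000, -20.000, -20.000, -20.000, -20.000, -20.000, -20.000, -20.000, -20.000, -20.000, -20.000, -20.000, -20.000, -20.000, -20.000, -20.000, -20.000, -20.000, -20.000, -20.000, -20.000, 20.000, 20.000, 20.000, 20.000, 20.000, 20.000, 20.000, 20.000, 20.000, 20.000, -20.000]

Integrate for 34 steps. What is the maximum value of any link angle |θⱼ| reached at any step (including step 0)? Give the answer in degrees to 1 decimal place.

apply F[0]=-20.000 → step 1: x=-0.003, v=-0.337, θ₁=0.150, ω₁=1.162, θ₂=0.148, ω₂=0.134, θ₃=-0.123, ω₃=-0.162
apply F[1]=-20.000 → step 2: x=-0.013, v=-0.673, θ₁=0.185, ω₁=2.341, θ₂=0.152, ω₂=0.236, θ₃=-0.127, ω₃=-0.297
apply F[2]=-20.000 → step 3: x=-0.030, v=-1.003, θ₁=0.243, ω₁=3.529, θ₂=0.157, ω₂=0.282, θ₃=-0.134, ω₃=-0.374
apply F[3]=-20.000 → step 4: x=-0.053, v=-1.319, θ₁=0.326, ω₁=4.678, θ₂=0.163, ω₂=0.280, θ₃=-0.142, ω₃=-0.366
apply F[4]=-20.000 → step 5: x=-0.083, v=-1.606, θ₁=0.430, ω₁=5.704, θ₂=0.169, ω₂=0.272, θ₃=-0.148, ω₃=-0.259
apply F[5]=-20.000 → step 6: x=-0.117, v=-1.853, θ₁=0.552, ω₁=6.533, θ₂=0.174, ω₂=0.324, θ₃=-0.151, ω₃=-0.066
apply F[6]=-20.000 → step 7: x=-0.157, v=-2.059, θ₁=0.689, ω₁=7.148, θ₂=0.182, ω₂=0.494, θ₃=-0.150, ω₃=0.178
apply F[7]=-20.000 → step 8: x=-0.200, v=-2.226, θ₁=0.837, ω₁=7.587, θ₂=0.195, ω₂=0.807, θ₃=-0.144, ω₃=0.440
apply F[8]=-20.000 → step 9: x=-0.245, v=-2.362, θ₁=0.992, ω₁=7.906, θ₂=0.216, ω₂=1.257, θ₃=-0.133, ω₃=0.700
apply F[9]=-20.000 → step 10: x=-0.294, v=-2.474, θ₁=1.153, ω₁=8.147, θ₂=0.246, ω₂=1.828, θ₃=-0.116, ω₃=0.951
apply F[10]=-20.000 → step 11: x=-0.344, v=-2.564, θ₁=1.318, ω₁=8.335, θ₂=0.289, ω₂=2.499, θ₃=-0.095, ω₃=1.200
apply F[11]=-20.000 → step 12: x=-0.396, v=-2.639, θ₁=1.486, ω₁=8.472, θ₂=0.347, ω₂=3.250, θ₃=-0.068, ω₃=1.457
apply F[12]=-20.000 → step 13: x=-0.450, v=-2.702, θ₁=1.656, ω₁=8.545, θ₂=0.420, ω₂=4.057, θ₃=-0.036, ω₃=1.739
apply F[13]=-20.000 → step 14: x=-0.504, v=-2.762, θ₁=1.827, ω₁=8.524, θ₂=0.509, ω₂=4.892, θ₃=0.002, ω₃=2.067
apply F[14]=-20.000 → step 15: x=-0.560, v=-2.826, θ₁=1.996, ω₁=8.365, θ₂=0.615, ω₂=5.719, θ₃=0.047, ω₃=2.466
apply F[15]=-20.000 → step 16: x=-0.618, v=-2.906, θ₁=2.160, ω₁=8.015, θ₂=0.738, ω₂=6.490, θ₃=0.101, ω₃=2.961
apply F[16]=-20.000 → step 17: x=-0.677, v=-3.013, θ₁=2.315, ω₁=7.420, θ₂=0.874, ω₂=7.148, θ₃=0.166, ω₃=3.574
apply F[17]=-20.000 → step 18: x=-0.738, v=-3.156, θ₁=2.455, ω₁=6.542, θ₂=1.022, ω₂=7.632, θ₃=0.245, ω₃=4.313
apply F[18]=-20.000 → step 19: x=-0.803, v=-3.336, θ₁=2.575, ω₁=5.382, θ₂=1.178, ω₂=7.884, θ₃=0.339, ω₃=5.173
apply F[19]=-20.000 → step 20: x=-0.872, v=-3.548, θ₁=2.669, ω₁=3.986, θ₂=1.336, ω₂=7.869, θ₃=0.452, ω₃=6.131
apply F[20]=-20.000 → step 21: x=-0.945, v=-3.784, θ₁=2.733, ω₁=2.429, θ₂=1.491, ω₂=7.576, θ₃=0.585, ω₃=7.159
apply F[21]=-20.000 → step 22: x=-1.023, v=-4.029, θ₁=2.766, ω₁=0.785, θ₂=1.637, ω₂=7.011, θ₃=0.739, ω₃=8.244
apply F[22]=-20.000 → step 23: x=-1.106, v=-4.270, θ₁=2.765, ω₁=-0.897, θ₂=1.769, ω₂=6.189, θ₃=0.915, ω₃=9.408
apply F[23]=+20.000 → step 24: x=-1.188, v=-3.903, θ₁=2.749, ω₁=-0.666, θ₂=1.880, ω₂=4.810, θ₃=1.115, ω₃=10.522
apply F[24]=+20.000 → step 25: x=-1.262, v=-3.517, θ₁=2.737, ω₁=-0.536, θ₂=1.961, ω₂=3.255, θ₃=1.337, ω₃=11.750
apply F[25]=+20.000 → step 26: x=-1.329, v=-3.096, θ₁=2.725, ω₁=-0.750, θ₂=2.010, ω₂=1.719, θ₃=1.586, ω₃=13.149
apply F[26]=+20.000 → step 27: x=-1.386, v=-2.608, θ₁=2.703, ω₁=-1.619, θ₂=2.034, ω₂=0.920, θ₃=1.862, ω₃=14.435
apply F[27]=+20.000 → step 28: x=-1.432, v=-2.036, θ₁=2.657, ω₁=-2.916, θ₂=2.061, ω₂=2.120, θ₃=2.156, ω₃=14.637
apply F[28]=+20.000 → step 29: x=-1.467, v=-1.422, θ₁=2.590, ω₁=-3.631, θ₂=2.132, ω₂=5.141, θ₃=2.438, ω₃=13.413
apply F[29]=+20.000 → step 30: x=-1.489, v=-0.781, θ₁=2.519, ω₁=-3.318, θ₂=2.269, ω₂=8.545, θ₃=2.687, ω₃=11.401
apply F[30]=+20.000 → step 31: x=-1.498, v=-0.092, θ₁=2.465, ω₁=-1.812, θ₂=2.470, ω₂=11.458, θ₃=2.891, ω₃=8.966
apply F[31]=+20.000 → step 32: x=-1.492, v=0.647, θ₁=2.457, ω₁=1.260, θ₂=2.720, ω₂=13.345, θ₃=3.045, ω₃=6.503
apply F[32]=+20.000 → step 33: x=-1.472, v=1.416, θ₁=2.527, ω₁=6.042, θ₂=2.994, ω₂=13.740, θ₃=3.156, ω₃=4.701
apply F[33]=-20.000 → step 34: x=-1.441, v=1.661, θ₁=2.696, ω₁=10.816, θ₂=3.253, ω₂=11.849, θ₃=3.241, ω₃=4.083
Max |angle| over trajectory = 3.253 rad = 186.4°.

Answer: 186.4°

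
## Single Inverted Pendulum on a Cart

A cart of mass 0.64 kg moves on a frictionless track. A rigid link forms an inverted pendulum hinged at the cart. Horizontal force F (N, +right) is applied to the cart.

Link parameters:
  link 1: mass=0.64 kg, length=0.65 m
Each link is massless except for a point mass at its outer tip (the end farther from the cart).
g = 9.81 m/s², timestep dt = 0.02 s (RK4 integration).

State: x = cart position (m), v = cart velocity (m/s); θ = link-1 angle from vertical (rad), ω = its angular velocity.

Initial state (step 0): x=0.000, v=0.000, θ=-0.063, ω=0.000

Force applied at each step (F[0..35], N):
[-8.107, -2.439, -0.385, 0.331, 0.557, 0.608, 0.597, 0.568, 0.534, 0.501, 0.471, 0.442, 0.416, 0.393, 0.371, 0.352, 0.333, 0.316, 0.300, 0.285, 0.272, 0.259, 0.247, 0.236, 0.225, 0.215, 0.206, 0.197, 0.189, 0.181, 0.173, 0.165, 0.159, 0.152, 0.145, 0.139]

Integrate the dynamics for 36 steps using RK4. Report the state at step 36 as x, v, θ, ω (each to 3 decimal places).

Answer: x=-0.077, v=-0.001, θ=0.010, ω=-0.015

Derivation:
apply F[0]=-8.107 → step 1: x=-0.002, v=-0.240, θ=-0.059, ω=0.350
apply F[1]=-2.439 → step 2: x=-0.008, v=-0.306, θ=-0.052, ω=0.434
apply F[2]=-0.385 → step 3: x=-0.014, v=-0.308, θ=-0.043, ω=0.424
apply F[3]=+0.331 → step 4: x=-0.020, v=-0.291, θ=-0.035, ω=0.385
apply F[4]=+0.557 → step 5: x=-0.026, v=-0.267, θ=-0.028, ω=0.339
apply F[5]=+0.608 → step 6: x=-0.031, v=-0.243, θ=-0.021, ω=0.295
apply F[6]=+0.597 → step 7: x=-0.035, v=-0.221, θ=-0.016, ω=0.255
apply F[7]=+0.568 → step 8: x=-0.040, v=-0.201, θ=-0.011, ω=0.220
apply F[8]=+0.534 → step 9: x=-0.043, v=-0.182, θ=-0.007, ω=0.189
apply F[9]=+0.501 → step 10: x=-0.047, v=-0.165, θ=-0.004, ω=0.161
apply F[10]=+0.471 → step 11: x=-0.050, v=-0.150, θ=-0.001, ω=0.137
apply F[11]=+0.442 → step 12: x=-0.053, v=-0.137, θ=0.002, ω=0.117
apply F[12]=+0.416 → step 13: x=-0.055, v=-0.124, θ=0.004, ω=0.098
apply F[13]=+0.393 → step 14: x=-0.058, v=-0.113, θ=0.006, ω=0.082
apply F[14]=+0.371 → step 15: x=-0.060, v=-0.103, θ=0.007, ω=0.069
apply F[15]=+0.352 → step 16: x=-0.062, v=-0.093, θ=0.009, ω=0.056
apply F[16]=+0.333 → step 17: x=-0.064, v=-0.085, θ=0.010, ω=0.046
apply F[17]=+0.316 → step 18: x=-0.065, v=-0.077, θ=0.010, ω=0.037
apply F[18]=+0.300 → step 19: x=-0.067, v=-0.069, θ=0.011, ω=0.029
apply F[19]=+0.285 → step 20: x=-0.068, v=-0.063, θ=0.012, ω=0.022
apply F[20]=+0.272 → step 21: x=-0.069, v=-0.057, θ=0.012, ω=0.016
apply F[21]=+0.259 → step 22: x=-0.070, v=-0.051, θ=0.012, ω=0.011
apply F[22]=+0.247 → step 23: x=-0.071, v=-0.046, θ=0.012, ω=0.007
apply F[23]=+0.236 → step 24: x=-0.072, v=-0.041, θ=0.013, ω=0.003
apply F[24]=+0.225 → step 25: x=-0.073, v=-0.036, θ=0.013, ω=-0.000
apply F[25]=+0.215 → step 26: x=-0.074, v=-0.032, θ=0.013, ω=-0.003
apply F[26]=+0.206 → step 27: x=-0.074, v=-0.028, θ=0.012, ω=-0.005
apply F[27]=+0.197 → step 28: x=-0.075, v=-0.024, θ=0.012, ω=-0.007
apply F[28]=+0.189 → step 29: x=-0.075, v=-0.021, θ=0.012, ω=-0.009
apply F[29]=+0.181 → step 30: x=-0.076, v=-0.017, θ=0.012, ω=-0.011
apply F[30]=+0.173 → step 31: x=-0.076, v=-0.014, θ=0.012, ω=-0.012
apply F[31]=+0.165 → step 32: x=-0.076, v=-0.011, θ=0.011, ω=-0.013
apply F[32]=+0.159 → step 33: x=-0.076, v=-0.009, θ=0.011, ω=-0.013
apply F[33]=+0.152 → step 34: x=-0.077, v=-0.006, θ=0.011, ω=-0.014
apply F[34]=+0.145 → step 35: x=-0.077, v=-0.004, θ=0.011, ω=-0.015
apply F[35]=+0.139 → step 36: x=-0.077, v=-0.001, θ=0.010, ω=-0.015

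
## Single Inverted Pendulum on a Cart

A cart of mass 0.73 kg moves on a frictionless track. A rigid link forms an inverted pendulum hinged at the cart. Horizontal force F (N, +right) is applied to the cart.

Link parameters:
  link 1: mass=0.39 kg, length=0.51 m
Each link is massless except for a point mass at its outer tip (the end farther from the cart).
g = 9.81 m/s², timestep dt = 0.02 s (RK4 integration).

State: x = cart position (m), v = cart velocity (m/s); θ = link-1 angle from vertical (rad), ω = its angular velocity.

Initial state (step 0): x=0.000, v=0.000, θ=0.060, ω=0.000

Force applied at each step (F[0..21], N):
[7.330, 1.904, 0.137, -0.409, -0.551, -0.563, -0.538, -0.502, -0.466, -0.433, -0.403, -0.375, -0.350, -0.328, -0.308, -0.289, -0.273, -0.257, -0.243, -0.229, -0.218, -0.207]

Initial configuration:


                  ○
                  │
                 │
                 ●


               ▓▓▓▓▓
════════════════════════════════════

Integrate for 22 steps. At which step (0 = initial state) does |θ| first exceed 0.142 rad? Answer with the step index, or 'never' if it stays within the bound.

apply F[0]=+7.330 → step 1: x=0.002, v=0.194, θ=0.056, ω=-0.358
apply F[1]=+1.904 → step 2: x=0.006, v=0.241, θ=0.049, ω=-0.429
apply F[2]=+0.137 → step 3: x=0.011, v=0.240, θ=0.040, ω=-0.410
apply F[3]=-0.409 → step 4: x=0.016, v=0.225, θ=0.032, ω=-0.367
apply F[4]=-0.551 → step 5: x=0.020, v=0.207, θ=0.026, ω=-0.320
apply F[5]=-0.563 → step 6: x=0.024, v=0.189, θ=0.020, ω=-0.277
apply F[6]=-0.538 → step 7: x=0.028, v=0.173, θ=0.014, ω=-0.238
apply F[7]=-0.502 → step 8: x=0.031, v=0.158, θ=0.010, ω=-0.204
apply F[8]=-0.466 → step 9: x=0.034, v=0.144, θ=0.006, ω=-0.174
apply F[9]=-0.433 → step 10: x=0.037, v=0.132, θ=0.003, ω=-0.148
apply F[10]=-0.403 → step 11: x=0.039, v=0.121, θ=0.000, ω=-0.125
apply F[11]=-0.375 → step 12: x=0.042, v=0.110, θ=-0.002, ω=-0.106
apply F[12]=-0.350 → step 13: x=0.044, v=0.101, θ=-0.004, ω=-0.089
apply F[13]=-0.328 → step 14: x=0.046, v=0.093, θ=-0.006, ω=-0.074
apply F[14]=-0.308 → step 15: x=0.047, v=0.085, θ=-0.007, ω=-0.061
apply F[15]=-0.289 → step 16: x=0.049, v=0.078, θ=-0.008, ω=-0.050
apply F[16]=-0.273 → step 17: x=0.051, v=0.071, θ=-0.009, ω=-0.040
apply F[17]=-0.257 → step 18: x=0.052, v=0.065, θ=-0.010, ω=-0.032
apply F[18]=-0.243 → step 19: x=0.053, v=0.059, θ=-0.010, ω=-0.025
apply F[19]=-0.229 → step 20: x=0.054, v=0.054, θ=-0.011, ω=-0.019
apply F[20]=-0.218 → step 21: x=0.055, v=0.049, θ=-0.011, ω=-0.013
apply F[21]=-0.207 → step 22: x=0.056, v=0.045, θ=-0.011, ω=-0.009
max |θ| = 0.060 ≤ 0.142 over all 23 states.

Answer: never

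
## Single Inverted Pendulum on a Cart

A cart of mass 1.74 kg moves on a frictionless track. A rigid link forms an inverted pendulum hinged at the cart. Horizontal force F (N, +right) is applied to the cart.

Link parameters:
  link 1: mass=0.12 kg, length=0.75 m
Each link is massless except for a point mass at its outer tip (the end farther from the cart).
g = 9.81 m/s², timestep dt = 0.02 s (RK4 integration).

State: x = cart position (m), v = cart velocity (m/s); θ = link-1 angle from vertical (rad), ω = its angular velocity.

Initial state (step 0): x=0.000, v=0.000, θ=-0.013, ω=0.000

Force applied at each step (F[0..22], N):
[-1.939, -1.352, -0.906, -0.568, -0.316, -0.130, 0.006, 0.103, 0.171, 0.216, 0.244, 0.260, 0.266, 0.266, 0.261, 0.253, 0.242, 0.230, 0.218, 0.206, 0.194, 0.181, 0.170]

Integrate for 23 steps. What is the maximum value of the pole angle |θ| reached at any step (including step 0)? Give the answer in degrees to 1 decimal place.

apply F[0]=-1.939 → step 1: x=-0.000, v=-0.022, θ=-0.013, ω=0.026
apply F[1]=-1.352 → step 2: x=-0.001, v=-0.037, θ=-0.012, ω=0.043
apply F[2]=-0.906 → step 3: x=-0.002, v=-0.048, θ=-0.011, ω=0.054
apply F[3]=-0.568 → step 4: x=-0.003, v=-0.054, θ=-0.010, ω=0.060
apply F[4]=-0.316 → step 5: x=-0.004, v=-0.058, θ=-0.009, ω=0.062
apply F[5]=-0.130 → step 6: x=-0.005, v=-0.059, θ=-0.007, ω=0.062
apply F[6]=+0.006 → step 7: x=-0.006, v=-0.059, θ=-0.006, ω=0.060
apply F[7]=+0.103 → step 8: x=-0.007, v=-0.058, θ=-0.005, ω=0.057
apply F[8]=+0.171 → step 9: x=-0.008, v=-0.056, θ=-0.004, ω=0.053
apply F[9]=+0.216 → step 10: x=-0.010, v=-0.053, θ=-0.003, ω=0.048
apply F[10]=+0.244 → step 11: x=-0.011, v=-0.050, θ=-0.002, ω=0.044
apply F[11]=+0.260 → step 12: x=-0.012, v=-0.047, θ=-0.001, ω=0.039
apply F[12]=+0.266 → step 13: x=-0.012, v=-0.044, θ=-0.001, ω=0.035
apply F[13]=+0.266 → step 14: x=-0.013, v=-0.041, θ=0.000, ω=0.031
apply F[14]=+0.261 → step 15: x=-0.014, v=-0.038, θ=0.001, ω=0.027
apply F[15]=+0.253 → step 16: x=-0.015, v=-0.035, θ=0.001, ω=0.024
apply F[16]=+0.242 → step 17: x=-0.016, v=-0.032, θ=0.002, ω=0.020
apply F[17]=+0.230 → step 18: x=-0.016, v=-0.030, θ=0.002, ω=0.017
apply F[18]=+0.218 → step 19: x=-0.017, v=-0.027, θ=0.002, ω=0.015
apply F[19]=+0.206 → step 20: x=-0.017, v=-0.025, θ=0.003, ω=0.012
apply F[20]=+0.194 → step 21: x=-0.018, v=-0.023, θ=0.003, ω=0.010
apply F[21]=+0.181 → step 22: x=-0.018, v=-0.021, θ=0.003, ω=0.008
apply F[22]=+0.170 → step 23: x=-0.019, v=-0.019, θ=0.003, ω=0.006
Max |angle| over trajectory = 0.013 rad = 0.7°.

Answer: 0.7°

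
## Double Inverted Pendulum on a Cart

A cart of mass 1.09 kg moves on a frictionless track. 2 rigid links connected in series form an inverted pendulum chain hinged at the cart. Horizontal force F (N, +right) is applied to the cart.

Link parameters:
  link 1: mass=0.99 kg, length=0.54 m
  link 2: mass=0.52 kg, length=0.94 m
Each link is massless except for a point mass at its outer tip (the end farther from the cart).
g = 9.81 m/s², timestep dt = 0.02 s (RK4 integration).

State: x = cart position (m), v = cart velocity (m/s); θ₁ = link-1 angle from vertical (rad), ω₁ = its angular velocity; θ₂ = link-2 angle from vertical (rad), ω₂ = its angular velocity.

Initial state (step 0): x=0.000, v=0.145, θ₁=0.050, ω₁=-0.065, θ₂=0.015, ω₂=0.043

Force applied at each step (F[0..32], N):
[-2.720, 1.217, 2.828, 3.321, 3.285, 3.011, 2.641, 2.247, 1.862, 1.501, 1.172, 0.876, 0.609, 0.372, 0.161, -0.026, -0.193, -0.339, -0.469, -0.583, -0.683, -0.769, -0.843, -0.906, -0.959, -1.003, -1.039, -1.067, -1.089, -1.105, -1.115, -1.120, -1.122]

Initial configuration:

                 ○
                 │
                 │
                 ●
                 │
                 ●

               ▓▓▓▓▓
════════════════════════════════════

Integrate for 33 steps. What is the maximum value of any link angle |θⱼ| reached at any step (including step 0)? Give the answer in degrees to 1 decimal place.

Answer: 3.1°

Derivation:
apply F[0]=-2.720 → step 1: x=0.002, v=0.082, θ₁=0.050, ω₁=0.076, θ₂=0.016, ω₂=0.032
apply F[1]=+1.217 → step 2: x=0.004, v=0.090, θ₁=0.052, ω₁=0.086, θ₂=0.016, ω₂=0.021
apply F[2]=+2.828 → step 3: x=0.006, v=0.128, θ₁=0.053, ω₁=0.042, θ₂=0.017, ω₂=0.010
apply F[3]=+3.321 → step 4: x=0.009, v=0.174, θ₁=0.053, ω₁=-0.017, θ₂=0.017, ω₂=-0.002
apply F[4]=+3.285 → step 5: x=0.013, v=0.220, θ₁=0.052, ω₁=-0.075, θ₂=0.017, ω₂=-0.014
apply F[5]=+3.011 → step 6: x=0.018, v=0.261, θ₁=0.050, ω₁=-0.126, θ₂=0.016, ω₂=-0.025
apply F[6]=+2.641 → step 7: x=0.024, v=0.296, θ₁=0.047, ω₁=-0.167, θ₂=0.016, ω₂=-0.036
apply F[7]=+2.247 → step 8: x=0.030, v=0.325, θ₁=0.044, ω₁=-0.198, θ₂=0.015, ω₂=-0.045
apply F[8]=+1.862 → step 9: x=0.036, v=0.348, θ₁=0.040, ω₁=-0.219, θ₂=0.014, ω₂=-0.054
apply F[9]=+1.501 → step 10: x=0.044, v=0.365, θ₁=0.035, ω₁=-0.233, θ₂=0.013, ω₂=-0.062
apply F[10]=+1.172 → step 11: x=0.051, v=0.378, θ₁=0.030, ω₁=-0.241, θ₂=0.011, ω₂=-0.069
apply F[11]=+0.876 → step 12: x=0.059, v=0.386, θ₁=0.026, ω₁=-0.243, θ₂=0.010, ω₂=-0.074
apply F[12]=+0.609 → step 13: x=0.066, v=0.391, θ₁=0.021, ω₁=-0.241, θ₂=0.008, ω₂=-0.079
apply F[13]=+0.372 → step 14: x=0.074, v=0.393, θ₁=0.016, ω₁=-0.236, θ₂=0.007, ω₂=-0.082
apply F[14]=+0.161 → step 15: x=0.082, v=0.392, θ₁=0.011, ω₁=-0.228, θ₂=0.005, ω₂=-0.084
apply F[15]=-0.026 → step 16: x=0.090, v=0.389, θ₁=0.007, ω₁=-0.218, θ₂=0.003, ω₂=-0.086
apply F[16]=-0.193 → step 17: x=0.098, v=0.385, θ₁=0.003, ω₁=-0.207, θ₂=0.002, ω₂=-0.087
apply F[17]=-0.339 → step 18: x=0.105, v=0.378, θ₁=-0.001, ω₁=-0.195, θ₂=-0.000, ω₂=-0.087
apply F[18]=-0.469 → step 19: x=0.113, v=0.370, θ₁=-0.005, ω₁=-0.183, θ₂=-0.002, ω₂=-0.086
apply F[19]=-0.583 → step 20: x=0.120, v=0.362, θ₁=-0.009, ω₁=-0.170, θ₂=-0.004, ω₂=-0.085
apply F[20]=-0.683 → step 21: x=0.127, v=0.352, θ₁=-0.012, ω₁=-0.157, θ₂=-0.005, ω₂=-0.083
apply F[21]=-0.769 → step 22: x=0.134, v=0.342, θ₁=-0.015, ω₁=-0.144, θ₂=-0.007, ω₂=-0.080
apply F[22]=-0.843 → step 23: x=0.141, v=0.330, θ₁=-0.018, ω₁=-0.131, θ₂=-0.009, ω₂=-0.078
apply F[23]=-0.906 → step 24: x=0.147, v=0.319, θ₁=-0.020, ω₁=-0.118, θ₂=-0.010, ω₂=-0.075
apply F[24]=-0.959 → step 25: x=0.154, v=0.307, θ₁=-0.022, ω₁=-0.106, θ₂=-0.011, ω₂=-0.071
apply F[25]=-1.003 → step 26: x=0.160, v=0.295, θ₁=-0.024, ω₁=-0.095, θ₂=-0.013, ω₂=-0.068
apply F[26]=-1.039 → step 27: x=0.165, v=0.283, θ₁=-0.026, ω₁=-0.084, θ₂=-0.014, ω₂=-0.064
apply F[27]=-1.067 → step 28: x=0.171, v=0.271, θ₁=-0.028, ω₁=-0.073, θ₂=-0.015, ω₂=-0.060
apply F[28]=-1.089 → step 29: x=0.176, v=0.259, θ₁=-0.029, ω₁=-0.063, θ₂=-0.017, ω₂=-0.056
apply F[29]=-1.105 → step 30: x=0.181, v=0.246, θ₁=-0.030, ω₁=-0.054, θ₂=-0.018, ω₂=-0.052
apply F[30]=-1.115 → step 31: x=0.186, v=0.234, θ₁=-0.031, ω₁=-0.045, θ₂=-0.019, ω₂=-0.048
apply F[31]=-1.120 → step 32: x=0.191, v=0.222, θ₁=-0.032, ω₁=-0.037, θ₂=-0.020, ω₂=-0.044
apply F[32]=-1.122 → step 33: x=0.195, v=0.211, θ₁=-0.033, ω₁=-0.030, θ₂=-0.020, ω₂=-0.040
Max |angle| over trajectory = 0.053 rad = 3.1°.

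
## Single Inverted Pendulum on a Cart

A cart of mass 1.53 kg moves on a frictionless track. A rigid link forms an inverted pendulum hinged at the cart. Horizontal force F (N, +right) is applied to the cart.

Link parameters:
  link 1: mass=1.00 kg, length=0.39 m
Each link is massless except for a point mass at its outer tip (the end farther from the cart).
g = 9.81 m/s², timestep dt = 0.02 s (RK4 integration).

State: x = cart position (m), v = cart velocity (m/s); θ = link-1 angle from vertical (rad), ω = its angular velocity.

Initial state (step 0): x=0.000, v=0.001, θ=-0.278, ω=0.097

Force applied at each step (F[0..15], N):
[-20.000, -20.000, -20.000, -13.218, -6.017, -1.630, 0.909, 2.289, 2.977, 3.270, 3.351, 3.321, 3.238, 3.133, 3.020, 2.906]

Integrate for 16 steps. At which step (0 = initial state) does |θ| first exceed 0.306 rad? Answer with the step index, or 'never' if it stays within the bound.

apply F[0]=-20.000 → step 1: x=-0.002, v=-0.216, θ=-0.272, ω=0.497
apply F[1]=-20.000 → step 2: x=-0.009, v=-0.436, θ=-0.258, ω=0.908
apply F[2]=-20.000 → step 3: x=-0.020, v=-0.660, θ=-0.236, ω=1.341
apply F[3]=-13.218 → step 4: x=-0.034, v=-0.803, θ=-0.206, ω=1.589
apply F[4]=-6.017 → step 5: x=-0.051, v=-0.859, θ=-0.174, ω=1.635
apply F[5]=-1.630 → step 6: x=-0.068, v=-0.863, θ=-0.142, ω=1.564
apply F[6]=+0.909 → step 7: x=-0.085, v=-0.836, θ=-0.112, ω=1.433
apply F[7]=+2.289 → step 8: x=-0.101, v=-0.795, θ=-0.085, ω=1.279
apply F[8]=+2.977 → step 9: x=-0.117, v=-0.747, θ=-0.061, ω=1.120
apply F[9]=+3.270 → step 10: x=-0.131, v=-0.699, θ=-0.040, ω=0.970
apply F[10]=+3.351 → step 11: x=-0.145, v=-0.651, θ=-0.022, ω=0.832
apply F[11]=+3.321 → step 12: x=-0.157, v=-0.606, θ=-0.007, ω=0.709
apply F[12]=+3.238 → step 13: x=-0.169, v=-0.563, θ=0.006, ω=0.600
apply F[13]=+3.133 → step 14: x=-0.180, v=-0.524, θ=0.017, ω=0.505
apply F[14]=+3.020 → step 15: x=-0.190, v=-0.487, θ=0.026, ω=0.422
apply F[15]=+2.906 → step 16: x=-0.199, v=-0.453, θ=0.034, ω=0.350
max |θ| = 0.278 ≤ 0.306 over all 17 states.

Answer: never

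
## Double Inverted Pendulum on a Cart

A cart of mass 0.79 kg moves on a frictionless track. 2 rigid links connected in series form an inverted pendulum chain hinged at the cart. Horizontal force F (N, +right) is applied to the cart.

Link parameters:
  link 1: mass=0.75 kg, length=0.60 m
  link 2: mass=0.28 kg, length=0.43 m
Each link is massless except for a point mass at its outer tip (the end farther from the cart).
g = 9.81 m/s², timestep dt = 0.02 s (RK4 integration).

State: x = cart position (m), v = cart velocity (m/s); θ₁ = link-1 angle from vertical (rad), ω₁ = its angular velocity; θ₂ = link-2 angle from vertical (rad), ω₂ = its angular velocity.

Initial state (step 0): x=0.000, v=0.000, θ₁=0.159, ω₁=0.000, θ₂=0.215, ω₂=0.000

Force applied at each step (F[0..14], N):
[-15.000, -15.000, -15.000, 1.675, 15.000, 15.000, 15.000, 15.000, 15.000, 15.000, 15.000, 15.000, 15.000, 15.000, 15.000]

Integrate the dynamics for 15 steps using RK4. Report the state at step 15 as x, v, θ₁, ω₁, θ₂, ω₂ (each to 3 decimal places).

Answer: x=-0.011, v=1.542, θ₁=0.442, ω₁=-0.240, θ₂=0.055, ω₂=-1.990

Derivation:
apply F[0]=-15.000 → step 1: x=-0.004, v=-0.406, θ₁=0.166, ω₁=0.716, θ₂=0.215, ω₂=0.022
apply F[1]=-15.000 → step 2: x=-0.016, v=-0.810, θ₁=0.188, ω₁=1.434, θ₂=0.216, ω₂=0.036
apply F[2]=-15.000 → step 3: x=-0.036, v=-1.209, θ₁=0.224, ω₁=2.151, θ₂=0.217, ω₂=0.039
apply F[3]=+1.675 → step 4: x=-0.061, v=-1.209, θ₁=0.267, ω₁=2.232, θ₂=0.217, ω₂=0.027
apply F[4]=+15.000 → step 5: x=-0.082, v=-0.911, θ₁=0.308, ω₁=1.860, θ₂=0.217, ω₂=-0.024
apply F[5]=+15.000 → step 6: x=-0.097, v=-0.632, θ₁=0.342, ω₁=1.538, θ₂=0.216, ω₂=-0.107
apply F[6]=+15.000 → step 7: x=-0.107, v=-0.366, θ₁=0.370, ω₁=1.260, θ₂=0.213, ω₂=-0.220
apply F[7]=+15.000 → step 8: x=-0.112, v=-0.112, θ₁=0.393, ω₁=1.015, θ₂=0.207, ω₂=-0.361
apply F[8]=+15.000 → step 9: x=-0.112, v=0.134, θ₁=0.411, ω₁=0.798, θ₂=0.198, ω₂=-0.527
apply F[9]=+15.000 → step 10: x=-0.107, v=0.373, θ₁=0.425, ω₁=0.601, θ₂=0.186, ω₂=-0.716
apply F[10]=+15.000 → step 11: x=-0.097, v=0.609, θ₁=0.435, ω₁=0.420, θ₂=0.169, ω₂=-0.928
apply F[11]=+15.000 → step 12: x=-0.082, v=0.842, θ₁=0.442, ω₁=0.250, θ₂=0.149, ω₂=-1.161
apply F[12]=+15.000 → step 13: x=-0.063, v=1.074, θ₁=0.445, ω₁=0.086, θ₂=0.123, ω₂=-1.416
apply F[13]=+15.000 → step 14: x=-0.039, v=1.307, θ₁=0.445, ω₁=-0.076, θ₂=0.092, ω₂=-1.693
apply F[14]=+15.000 → step 15: x=-0.011, v=1.542, θ₁=0.442, ω₁=-0.240, θ₂=0.055, ω₂=-1.990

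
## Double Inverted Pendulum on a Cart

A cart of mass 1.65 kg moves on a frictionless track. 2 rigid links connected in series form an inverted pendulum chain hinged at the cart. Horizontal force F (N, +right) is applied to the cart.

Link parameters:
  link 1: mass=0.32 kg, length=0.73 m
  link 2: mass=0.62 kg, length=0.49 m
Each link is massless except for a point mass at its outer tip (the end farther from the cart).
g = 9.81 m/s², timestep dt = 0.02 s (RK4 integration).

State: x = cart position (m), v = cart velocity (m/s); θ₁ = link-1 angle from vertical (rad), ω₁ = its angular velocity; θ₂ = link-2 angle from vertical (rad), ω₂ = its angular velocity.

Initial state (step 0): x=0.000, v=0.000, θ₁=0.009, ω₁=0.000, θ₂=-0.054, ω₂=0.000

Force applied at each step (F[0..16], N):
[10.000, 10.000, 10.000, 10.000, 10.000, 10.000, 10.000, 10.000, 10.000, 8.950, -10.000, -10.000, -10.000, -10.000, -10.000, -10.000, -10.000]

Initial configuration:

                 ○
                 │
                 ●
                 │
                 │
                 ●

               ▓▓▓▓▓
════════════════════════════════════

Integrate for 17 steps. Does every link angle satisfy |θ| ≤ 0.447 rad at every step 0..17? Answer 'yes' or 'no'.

Answer: yes

Derivation:
apply F[0]=+10.000 → step 1: x=0.001, v=0.120, θ₁=0.008, ω₁=-0.130, θ₂=-0.055, ω₂=-0.074
apply F[1]=+10.000 → step 2: x=0.005, v=0.241, θ₁=0.004, ω₁=-0.262, θ₂=-0.057, ω₂=-0.146
apply F[2]=+10.000 → step 3: x=0.011, v=0.362, θ₁=-0.003, ω₁=-0.397, θ₂=-0.061, ω₂=-0.214
apply F[3]=+10.000 → step 4: x=0.019, v=0.484, θ₁=-0.012, ω₁=-0.538, θ₂=-0.065, ω₂=-0.278
apply F[4]=+10.000 → step 5: x=0.030, v=0.607, θ₁=-0.024, ω₁=-0.687, θ₂=-0.072, ω₂=-0.334
apply F[5]=+10.000 → step 6: x=0.044, v=0.732, θ₁=-0.040, ω₁=-0.845, θ₂=-0.079, ω₂=-0.382
apply F[6]=+10.000 → step 7: x=0.059, v=0.858, θ₁=-0.058, ω₁=-1.014, θ₂=-0.087, ω₂=-0.418
apply F[7]=+10.000 → step 8: x=0.078, v=0.985, θ₁=-0.080, ω₁=-1.198, θ₂=-0.095, ω₂=-0.440
apply F[8]=+10.000 → step 9: x=0.099, v=1.115, θ₁=-0.106, ω₁=-1.396, θ₂=-0.104, ω₂=-0.447
apply F[9]=+8.950 → step 10: x=0.122, v=1.233, θ₁=-0.136, ω₁=-1.595, θ₂=-0.113, ω₂=-0.436
apply F[10]=-10.000 → step 11: x=0.146, v=1.127, θ₁=-0.167, ω₁=-1.507, θ₂=-0.122, ω₂=-0.400
apply F[11]=-10.000 → step 12: x=0.167, v=1.024, θ₁=-0.197, ω₁=-1.444, θ₂=-0.129, ω₂=-0.340
apply F[12]=-10.000 → step 13: x=0.187, v=0.925, θ₁=-0.225, ω₁=-1.404, θ₂=-0.135, ω₂=-0.255
apply F[13]=-10.000 → step 14: x=0.205, v=0.828, θ₁=-0.253, ω₁=-1.387, θ₂=-0.139, ω₂=-0.145
apply F[14]=-10.000 → step 15: x=0.220, v=0.734, θ₁=-0.281, ω₁=-1.393, θ₂=-0.141, ω₂=-0.008
apply F[15]=-10.000 → step 16: x=0.234, v=0.642, θ₁=-0.309, ω₁=-1.423, θ₂=-0.139, ω₂=0.155
apply F[16]=-10.000 → step 17: x=0.246, v=0.552, θ₁=-0.338, ω₁=-1.474, θ₂=-0.134, ω₂=0.346
Max |angle| over trajectory = 0.338 rad; bound = 0.447 → within bound.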